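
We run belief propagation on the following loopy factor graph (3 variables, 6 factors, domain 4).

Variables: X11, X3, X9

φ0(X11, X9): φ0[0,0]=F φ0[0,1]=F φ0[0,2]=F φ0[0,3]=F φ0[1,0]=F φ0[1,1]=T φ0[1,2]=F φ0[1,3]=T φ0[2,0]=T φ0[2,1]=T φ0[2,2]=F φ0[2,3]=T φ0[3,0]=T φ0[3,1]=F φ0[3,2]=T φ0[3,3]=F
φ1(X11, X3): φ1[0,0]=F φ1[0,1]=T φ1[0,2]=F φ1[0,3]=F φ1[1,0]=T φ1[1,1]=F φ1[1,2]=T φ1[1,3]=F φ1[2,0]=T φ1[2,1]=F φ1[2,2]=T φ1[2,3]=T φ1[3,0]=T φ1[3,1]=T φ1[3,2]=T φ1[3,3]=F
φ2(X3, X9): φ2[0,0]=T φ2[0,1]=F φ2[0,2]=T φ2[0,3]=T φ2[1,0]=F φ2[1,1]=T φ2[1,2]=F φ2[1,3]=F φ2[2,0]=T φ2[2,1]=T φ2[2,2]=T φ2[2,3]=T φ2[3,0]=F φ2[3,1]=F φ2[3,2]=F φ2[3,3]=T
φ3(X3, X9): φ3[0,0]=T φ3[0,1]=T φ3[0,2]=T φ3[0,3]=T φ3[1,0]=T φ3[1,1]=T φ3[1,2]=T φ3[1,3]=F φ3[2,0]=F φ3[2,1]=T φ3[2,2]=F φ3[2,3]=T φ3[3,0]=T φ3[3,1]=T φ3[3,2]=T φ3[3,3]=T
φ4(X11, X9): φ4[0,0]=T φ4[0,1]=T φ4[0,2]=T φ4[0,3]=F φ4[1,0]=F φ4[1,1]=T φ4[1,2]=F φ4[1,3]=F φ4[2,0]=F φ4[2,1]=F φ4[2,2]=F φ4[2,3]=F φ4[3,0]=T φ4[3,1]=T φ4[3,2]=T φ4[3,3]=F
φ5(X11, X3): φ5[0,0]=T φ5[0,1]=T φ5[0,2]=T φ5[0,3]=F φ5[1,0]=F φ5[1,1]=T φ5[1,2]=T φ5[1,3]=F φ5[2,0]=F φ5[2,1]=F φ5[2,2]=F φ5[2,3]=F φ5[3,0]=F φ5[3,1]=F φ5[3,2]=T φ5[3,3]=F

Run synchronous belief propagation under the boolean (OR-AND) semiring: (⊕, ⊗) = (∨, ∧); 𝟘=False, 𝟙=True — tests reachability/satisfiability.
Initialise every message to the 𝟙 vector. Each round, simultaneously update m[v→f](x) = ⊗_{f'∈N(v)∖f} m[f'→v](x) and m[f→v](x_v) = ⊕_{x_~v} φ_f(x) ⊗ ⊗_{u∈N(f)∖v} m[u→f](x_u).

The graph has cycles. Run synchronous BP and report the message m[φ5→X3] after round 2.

message @ round 2 = [T, T, T, F]

init: all messages = 𝟙 over 4 values
r1 m[φ0→X11] = [F, T, T, T]
r1 m[φ0→X9] = [T, T, T, T]
r1 m[φ1→X11] = [T, T, T, T]
r1 m[φ1→X3] = [T, T, T, T]
r1 m[φ2→X3] = [T, T, T, T]
r1 m[φ2→X9] = [T, T, T, T]
r1 m[φ3→X3] = [T, T, T, T]
r1 m[φ3→X9] = [T, T, T, T]
r1 m[φ4→X11] = [T, T, F, T]
r1 m[φ4→X9] = [T, T, T, F]
r1 m[φ5→X11] = [T, T, F, T]
r1 m[φ5→X3] = [T, T, T, F]
r1 m[X11→φ0] = [T, T, T, T]
r1 m[X11→φ1] = [T, T, T, T]
r1 m[X11→φ4] = [T, T, T, T]
r1 m[X11→φ5] = [T, T, T, T]
r1 m[X3→φ1] = [T, T, T, T]
r1 m[X3→φ2] = [T, T, T, T]
r1 m[X3→φ3] = [T, T, T, T]
r1 m[X3→φ5] = [T, T, T, T]
r1 m[X9→φ0] = [T, T, T, T]
r1 m[X9→φ2] = [T, T, T, T]
r1 m[X9→φ3] = [T, T, T, T]
r1 m[X9→φ4] = [T, T, T, T]
r2 m[φ0→X11] = [F, T, T, T]
r2 m[φ0→X9] = [T, T, T, T]
r2 m[φ1→X11] = [T, T, T, T]
r2 m[φ1→X3] = [T, T, T, T]
r2 m[φ2→X3] = [T, T, T, T]
r2 m[φ2→X9] = [T, T, T, T]
r2 m[φ3→X3] = [T, T, T, T]
r2 m[φ3→X9] = [T, T, T, T]
r2 m[φ4→X11] = [T, T, F, T]
r2 m[φ4→X9] = [T, T, T, F]
r2 m[φ5→X11] = [T, T, F, T]
r2 m[φ5→X3] = [T, T, T, F]
r2 m[X11→φ0] = [T, T, F, T]
r2 m[X11→φ1] = [F, T, F, T]
r2 m[X11→φ4] = [F, T, F, T]
r2 m[X11→φ5] = [F, T, F, T]
r2 m[X3→φ1] = [T, T, T, F]
r2 m[X3→φ2] = [T, T, T, F]
r2 m[X3→φ3] = [T, T, T, F]
r2 m[X3→φ5] = [T, T, T, T]
r2 m[X9→φ0] = [T, T, T, F]
r2 m[X9→φ2] = [T, T, T, F]
r2 m[X9→φ3] = [T, T, T, F]
r2 m[X9→φ4] = [T, T, T, T]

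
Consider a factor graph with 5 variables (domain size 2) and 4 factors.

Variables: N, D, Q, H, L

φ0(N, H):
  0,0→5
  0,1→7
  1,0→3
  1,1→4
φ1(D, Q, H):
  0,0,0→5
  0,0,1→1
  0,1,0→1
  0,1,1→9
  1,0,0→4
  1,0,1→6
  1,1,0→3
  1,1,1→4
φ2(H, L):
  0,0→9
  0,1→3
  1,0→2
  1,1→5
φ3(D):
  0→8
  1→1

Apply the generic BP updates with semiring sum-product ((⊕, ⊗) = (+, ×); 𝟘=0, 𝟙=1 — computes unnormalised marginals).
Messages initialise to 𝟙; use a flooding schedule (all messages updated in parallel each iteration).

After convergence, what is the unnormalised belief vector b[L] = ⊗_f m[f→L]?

init: all messages = 𝟙 over 2 values
r1 m[φ0→N] = [12, 7]
r1 m[φ0→H] = [8, 11]
r1 m[φ1→D] = [16, 17]
r1 m[φ1→Q] = [16, 17]
r1 m[φ1→H] = [13, 20]
r1 m[φ2→H] = [12, 7]
r1 m[φ2→L] = [11, 8]
r1 m[φ3→D] = [8, 1]
r1 m[N→φ0] = [1, 1]
r1 m[D→φ1] = [1, 1]
r1 m[D→φ3] = [1, 1]
r1 m[Q→φ1] = [1, 1]
r1 m[H→φ0] = [1, 1]
r1 m[H→φ1] = [1, 1]
r1 m[H→φ2] = [1, 1]
r1 m[L→φ2] = [1, 1]
r2 m[φ0→N] = [12, 7]
r2 m[φ0→H] = [8, 11]
r2 m[φ1→D] = [16, 17]
r2 m[φ1→Q] = [16, 17]
r2 m[φ1→H] = [13, 20]
r2 m[φ2→H] = [12, 7]
r2 m[φ2→L] = [11, 8]
r2 m[φ3→D] = [8, 1]
r2 m[N→φ0] = [1, 1]
r2 m[D→φ1] = [8, 1]
r2 m[D→φ3] = [16, 17]
r2 m[Q→φ1] = [1, 1]
r2 m[H→φ0] = [156, 140]
r2 m[H→φ1] = [96, 77]
r2 m[H→φ2] = [104, 220]
r2 m[L→φ2] = [1, 1]
r3 m[φ0→N] = [1760, 1028]
r3 m[φ0→H] = [8, 11]
r3 m[φ1→D] = [1346, 1442]
r3 m[φ1→Q] = [5302, 6908]
r3 m[φ1→H] = [55, 90]
r3 m[φ2→H] = [12, 7]
r3 m[φ2→L] = [1376, 1412]
r3 m[φ3→D] = [8, 1]
r3 m[N→φ0] = [1, 1]
r3 m[D→φ1] = [8, 1]
r3 m[D→φ3] = [16, 17]
r3 m[Q→φ1] = [1, 1]
r3 m[H→φ0] = [156, 140]
r3 m[H→φ1] = [96, 77]
r3 m[H→φ2] = [104, 220]
r3 m[L→φ2] = [1, 1]
r4 m[φ0→N] = [1760, 1028]
r4 m[φ0→H] = [8, 11]
r4 m[φ1→D] = [1346, 1442]
r4 m[φ1→Q] = [5302, 6908]
r4 m[φ1→H] = [55, 90]
r4 m[φ2→H] = [12, 7]
r4 m[φ2→L] = [1376, 1412]
r4 m[φ3→D] = [8, 1]
r4 m[N→φ0] = [1, 1]
r4 m[D→φ1] = [8, 1]
r4 m[D→φ3] = [1346, 1442]
r4 m[Q→φ1] = [1, 1]
r4 m[H→φ0] = [660, 630]
r4 m[H→φ1] = [96, 77]
r4 m[H→φ2] = [440, 990]
r4 m[L→φ2] = [1, 1]
r5 m[φ0→N] = [7710, 4500]
r5 m[φ0→H] = [8, 11]
r5 m[φ1→D] = [1346, 1442]
r5 m[φ1→Q] = [5302, 6908]
r5 m[φ1→H] = [55, 90]
r5 m[φ2→H] = [12, 7]
r5 m[φ2→L] = [5940, 6270]
r5 m[φ3→D] = [8, 1]
r5 m[N→φ0] = [1, 1]
r5 m[D→φ1] = [8, 1]
r5 m[D→φ3] = [1346, 1442]
r5 m[Q→φ1] = [1, 1]
r5 m[H→φ0] = [660, 630]
r5 m[H→φ1] = [96, 77]
r5 m[H→φ2] = [440, 990]
r5 m[L→φ2] = [1, 1]
r6 m[φ0→N] = [7710, 4500]
r6 m[φ0→H] = [8, 11]
r6 m[φ1→D] = [1346, 1442]
r6 m[φ1→Q] = [5302, 6908]
r6 m[φ1→H] = [55, 90]
r6 m[φ2→H] = [12, 7]
r6 m[φ2→L] = [5940, 6270]
r6 m[φ3→D] = [8, 1]
r6 m[N→φ0] = [1, 1]
r6 m[D→φ1] = [8, 1]
r6 m[D→φ3] = [1346, 1442]
r6 m[Q→φ1] = [1, 1]
r6 m[H→φ0] = [660, 630]
r6 m[H→φ1] = [96, 77]
r6 m[H→φ2] = [440, 990]
r6 m[L→φ2] = [1, 1]
fixed point reached at round 6
b[L] = ⊗ incoming = [5940, 6270]

b[L] = [5940, 6270]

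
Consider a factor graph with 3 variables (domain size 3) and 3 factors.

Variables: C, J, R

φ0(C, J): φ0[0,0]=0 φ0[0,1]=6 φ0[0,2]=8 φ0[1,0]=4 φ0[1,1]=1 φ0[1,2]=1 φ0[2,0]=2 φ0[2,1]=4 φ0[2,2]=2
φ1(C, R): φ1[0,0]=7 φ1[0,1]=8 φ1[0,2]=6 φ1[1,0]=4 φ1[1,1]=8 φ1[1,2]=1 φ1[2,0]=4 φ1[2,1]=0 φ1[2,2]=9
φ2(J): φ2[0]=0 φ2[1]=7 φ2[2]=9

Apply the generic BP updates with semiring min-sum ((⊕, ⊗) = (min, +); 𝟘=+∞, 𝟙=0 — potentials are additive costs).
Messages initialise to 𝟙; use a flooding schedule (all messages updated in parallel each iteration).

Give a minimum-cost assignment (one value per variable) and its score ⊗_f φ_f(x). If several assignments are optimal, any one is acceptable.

init: all messages = 𝟙 over 3 values
r1 m[φ0→C] = [0, 1, 2]
r1 m[φ0→J] = [0, 1, 1]
r1 m[φ1→C] = [6, 1, 0]
r1 m[φ1→R] = [4, 0, 1]
r1 m[φ2→J] = [0, 7, 9]
r1 m[C→φ0] = [0, 0, 0]
r1 m[C→φ1] = [0, 0, 0]
r1 m[J→φ0] = [0, 0, 0]
r1 m[J→φ2] = [0, 0, 0]
r1 m[R→φ1] = [0, 0, 0]
r2 m[φ0→C] = [0, 1, 2]
r2 m[φ0→J] = [0, 1, 1]
r2 m[φ1→C] = [6, 1, 0]
r2 m[φ1→R] = [4, 0, 1]
r2 m[φ2→J] = [0, 7, 9]
r2 m[C→φ0] = [6, 1, 0]
r2 m[C→φ1] = [0, 1, 2]
r2 m[J→φ0] = [0, 7, 9]
r2 m[J→φ2] = [0, 1, 1]
r2 m[R→φ1] = [0, 0, 0]
r3 m[φ0→C] = [0, 4, 2]
r3 m[φ0→J] = [2, 2, 2]
r3 m[φ1→C] = [6, 1, 0]
r3 m[φ1→R] = [5, 2, 2]
r3 m[φ2→J] = [0, 7, 9]
r3 m[C→φ0] = [6, 1, 0]
r3 m[C→φ1] = [0, 1, 2]
r3 m[J→φ0] = [0, 7, 9]
r3 m[J→φ2] = [0, 1, 1]
r3 m[R→φ1] = [0, 0, 0]
r4 m[φ0→C] = [0, 4, 2]
r4 m[φ0→J] = [2, 2, 2]
r4 m[φ1→C] = [6, 1, 0]
r4 m[φ1→R] = [5, 2, 2]
r4 m[φ2→J] = [0, 7, 9]
r4 m[C→φ0] = [6, 1, 0]
r4 m[C→φ1] = [0, 4, 2]
r4 m[J→φ0] = [0, 7, 9]
r4 m[J→φ2] = [2, 2, 2]
r4 m[R→φ1] = [0, 0, 0]
r5 m[φ0→C] = [0, 4, 2]
r5 m[φ0→J] = [2, 2, 2]
r5 m[φ1→C] = [6, 1, 0]
r5 m[φ1→R] = [6, 2, 5]
r5 m[φ2→J] = [0, 7, 9]
r5 m[C→φ0] = [6, 1, 0]
r5 m[C→φ1] = [0, 4, 2]
r5 m[J→φ0] = [0, 7, 9]
r5 m[J→φ2] = [2, 2, 2]
r5 m[R→φ1] = [0, 0, 0]
r6 m[φ0→C] = [0, 4, 2]
r6 m[φ0→J] = [2, 2, 2]
r6 m[φ1→C] = [6, 1, 0]
r6 m[φ1→R] = [6, 2, 5]
r6 m[φ2→J] = [0, 7, 9]
r6 m[C→φ0] = [6, 1, 0]
r6 m[C→φ1] = [0, 4, 2]
r6 m[J→φ0] = [0, 7, 9]
r6 m[J→φ2] = [2, 2, 2]
r6 m[R→φ1] = [0, 0, 0]
fixed point reached at round 6
traceback from C: (C=2, J=0, R=1), score=2

assignment: (C=2, J=0, R=1); score = 2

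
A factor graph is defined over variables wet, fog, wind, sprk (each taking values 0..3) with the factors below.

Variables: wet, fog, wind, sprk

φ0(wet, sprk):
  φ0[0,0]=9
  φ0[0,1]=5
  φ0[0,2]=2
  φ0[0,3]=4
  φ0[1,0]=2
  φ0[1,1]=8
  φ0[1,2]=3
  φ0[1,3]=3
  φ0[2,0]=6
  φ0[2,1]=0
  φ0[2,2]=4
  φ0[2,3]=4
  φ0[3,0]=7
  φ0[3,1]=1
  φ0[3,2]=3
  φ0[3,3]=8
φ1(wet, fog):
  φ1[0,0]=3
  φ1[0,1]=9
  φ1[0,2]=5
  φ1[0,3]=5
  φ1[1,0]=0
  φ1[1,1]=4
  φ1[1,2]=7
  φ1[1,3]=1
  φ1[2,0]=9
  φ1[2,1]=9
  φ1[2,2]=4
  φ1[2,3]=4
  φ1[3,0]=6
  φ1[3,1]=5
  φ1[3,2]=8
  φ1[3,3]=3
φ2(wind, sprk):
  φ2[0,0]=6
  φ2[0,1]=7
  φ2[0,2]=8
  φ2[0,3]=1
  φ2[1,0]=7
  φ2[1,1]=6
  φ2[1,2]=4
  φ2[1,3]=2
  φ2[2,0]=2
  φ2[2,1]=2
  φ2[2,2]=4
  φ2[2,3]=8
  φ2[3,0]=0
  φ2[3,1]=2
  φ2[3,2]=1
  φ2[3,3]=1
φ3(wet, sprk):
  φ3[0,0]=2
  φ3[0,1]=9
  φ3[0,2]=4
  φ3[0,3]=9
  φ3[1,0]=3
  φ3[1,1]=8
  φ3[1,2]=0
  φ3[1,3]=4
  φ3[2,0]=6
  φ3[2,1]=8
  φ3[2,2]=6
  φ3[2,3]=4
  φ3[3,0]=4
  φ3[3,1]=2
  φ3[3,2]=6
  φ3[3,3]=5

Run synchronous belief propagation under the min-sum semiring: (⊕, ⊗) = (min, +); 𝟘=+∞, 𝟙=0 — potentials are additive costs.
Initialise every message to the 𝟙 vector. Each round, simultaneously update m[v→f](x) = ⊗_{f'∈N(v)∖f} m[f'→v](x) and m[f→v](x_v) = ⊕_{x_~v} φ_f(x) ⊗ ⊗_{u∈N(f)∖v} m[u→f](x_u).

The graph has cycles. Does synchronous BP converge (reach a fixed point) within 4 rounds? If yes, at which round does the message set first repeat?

NOT CONVERGED within 4 rounds

init: all messages = 𝟙 over 4 values
r1 m[φ0→wet] = [2, 2, 0, 1]
r1 m[φ0→sprk] = [2, 0, 2, 3]
r1 m[φ1→wet] = [3, 0, 4, 3]
r1 m[φ1→fog] = [0, 4, 4, 1]
r1 m[φ2→wind] = [1, 2, 2, 0]
r1 m[φ2→sprk] = [0, 2, 1, 1]
r1 m[φ3→wet] = [2, 0, 4, 2]
r1 m[φ3→sprk] = [2, 2, 0, 4]
r1 m[wet→φ0] = [0, 0, 0, 0]
r1 m[wet→φ1] = [0, 0, 0, 0]
r1 m[wet→φ3] = [0, 0, 0, 0]
r1 m[fog→φ1] = [0, 0, 0, 0]
r1 m[wind→φ2] = [0, 0, 0, 0]
r1 m[sprk→φ0] = [0, 0, 0, 0]
r1 m[sprk→φ2] = [0, 0, 0, 0]
r1 m[sprk→φ3] = [0, 0, 0, 0]
r2 m[φ0→wet] = [2, 2, 0, 1]
r2 m[φ0→sprk] = [2, 0, 2, 3]
r2 m[φ1→wet] = [3, 0, 4, 3]
r2 m[φ1→fog] = [0, 4, 4, 1]
r2 m[φ2→wind] = [1, 2, 2, 0]
r2 m[φ2→sprk] = [0, 2, 1, 1]
r2 m[φ3→wet] = [2, 0, 4, 2]
r2 m[φ3→sprk] = [2, 2, 0, 4]
r2 m[wet→φ0] = [5, 0, 8, 5]
r2 m[wet→φ1] = [4, 2, 4, 3]
r2 m[wet→φ3] = [5, 2, 4, 4]
r2 m[fog→φ1] = [0, 0, 0, 0]
r2 m[wind→φ2] = [0, 0, 0, 0]
r2 m[sprk→φ0] = [2, 4, 1, 5]
r2 m[sprk→φ2] = [4, 2, 2, 7]
r2 m[sprk→φ3] = [2, 2, 3, 4]
r3 m[φ0→wet] = [3, 4, 4, 4]
r3 m[φ0→sprk] = [2, 6, 3, 3]
r3 m[φ1→wet] = [3, 0, 4, 3]
r3 m[φ1→fog] = [2, 6, 8, 3]
r3 m[φ2→wind] = [8, 6, 4, 3]
r3 m[φ2→sprk] = [0, 2, 1, 1]
r3 m[φ3→wet] = [4, 3, 8, 4]
r3 m[φ3→sprk] = [5, 6, 2, 6]
r3 m[wet→φ0] = [5, 0, 8, 5]
r3 m[wet→φ1] = [4, 2, 4, 3]
r3 m[wet→φ3] = [5, 2, 4, 4]
r3 m[fog→φ1] = [0, 0, 0, 0]
r3 m[wind→φ2] = [0, 0, 0, 0]
r3 m[sprk→φ0] = [2, 4, 1, 5]
r3 m[sprk→φ2] = [4, 2, 2, 7]
r3 m[sprk→φ3] = [2, 2, 3, 4]
r4 m[φ0→wet] = [3, 4, 4, 4]
r4 m[φ0→sprk] = [2, 6, 3, 3]
r4 m[φ1→wet] = [3, 0, 4, 3]
r4 m[φ1→fog] = [2, 6, 8, 3]
r4 m[φ2→wind] = [8, 6, 4, 3]
r4 m[φ2→sprk] = [0, 2, 1, 1]
r4 m[φ3→wet] = [4, 3, 8, 4]
r4 m[φ3→sprk] = [5, 6, 2, 6]
r4 m[wet→φ0] = [7, 3, 12, 7]
r4 m[wet→φ1] = [7, 7, 12, 8]
r4 m[wet→φ3] = [6, 4, 8, 7]
r4 m[fog→φ1] = [0, 0, 0, 0]
r4 m[wind→φ2] = [0, 0, 0, 0]
r4 m[sprk→φ0] = [5, 8, 3, 7]
r4 m[sprk→φ2] = [7, 12, 5, 9]
r4 m[sprk→φ3] = [2, 8, 4, 4]
no fixed point within 4 rounds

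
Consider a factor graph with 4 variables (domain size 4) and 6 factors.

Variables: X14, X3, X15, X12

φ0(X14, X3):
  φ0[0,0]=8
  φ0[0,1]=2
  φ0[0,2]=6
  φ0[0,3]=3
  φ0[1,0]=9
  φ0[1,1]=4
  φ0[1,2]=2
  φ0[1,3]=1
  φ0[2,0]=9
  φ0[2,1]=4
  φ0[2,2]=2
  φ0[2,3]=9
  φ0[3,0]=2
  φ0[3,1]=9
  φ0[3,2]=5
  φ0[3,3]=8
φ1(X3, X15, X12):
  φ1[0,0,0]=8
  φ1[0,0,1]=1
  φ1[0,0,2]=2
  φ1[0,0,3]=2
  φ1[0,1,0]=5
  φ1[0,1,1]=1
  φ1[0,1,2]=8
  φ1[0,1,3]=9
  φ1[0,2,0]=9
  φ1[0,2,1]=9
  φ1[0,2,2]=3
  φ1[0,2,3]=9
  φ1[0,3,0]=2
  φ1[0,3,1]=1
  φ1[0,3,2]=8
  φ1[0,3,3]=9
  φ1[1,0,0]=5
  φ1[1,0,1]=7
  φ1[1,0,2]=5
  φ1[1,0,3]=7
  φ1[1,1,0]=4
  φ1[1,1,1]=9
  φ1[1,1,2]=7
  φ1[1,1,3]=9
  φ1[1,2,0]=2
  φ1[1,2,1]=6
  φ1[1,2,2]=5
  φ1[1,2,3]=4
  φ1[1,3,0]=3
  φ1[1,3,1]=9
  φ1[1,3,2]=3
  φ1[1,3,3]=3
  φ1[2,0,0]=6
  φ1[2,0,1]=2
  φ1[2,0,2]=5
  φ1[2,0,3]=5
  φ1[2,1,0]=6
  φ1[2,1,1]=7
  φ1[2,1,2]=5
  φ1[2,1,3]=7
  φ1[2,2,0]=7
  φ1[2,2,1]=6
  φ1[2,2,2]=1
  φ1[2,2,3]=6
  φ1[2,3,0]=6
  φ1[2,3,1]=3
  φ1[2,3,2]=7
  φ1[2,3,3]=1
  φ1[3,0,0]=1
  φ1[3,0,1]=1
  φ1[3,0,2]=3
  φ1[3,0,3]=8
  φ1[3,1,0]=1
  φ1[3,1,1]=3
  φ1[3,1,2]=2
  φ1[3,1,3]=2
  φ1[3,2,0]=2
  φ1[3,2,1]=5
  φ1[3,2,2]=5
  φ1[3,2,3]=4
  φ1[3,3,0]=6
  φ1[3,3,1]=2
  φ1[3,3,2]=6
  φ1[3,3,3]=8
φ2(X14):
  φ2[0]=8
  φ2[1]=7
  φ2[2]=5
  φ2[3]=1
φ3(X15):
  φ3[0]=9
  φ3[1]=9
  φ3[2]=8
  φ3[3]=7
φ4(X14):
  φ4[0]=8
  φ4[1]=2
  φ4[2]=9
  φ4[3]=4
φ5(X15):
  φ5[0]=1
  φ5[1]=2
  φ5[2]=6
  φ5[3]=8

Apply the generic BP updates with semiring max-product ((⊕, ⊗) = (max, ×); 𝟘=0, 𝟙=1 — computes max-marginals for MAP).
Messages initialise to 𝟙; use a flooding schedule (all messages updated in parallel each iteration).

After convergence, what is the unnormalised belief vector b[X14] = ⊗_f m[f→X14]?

init: all messages = 𝟙 over 4 values
r1 m[φ0→X14] = [8, 9, 9, 9]
r1 m[φ0→X3] = [9, 9, 6, 9]
r1 m[φ1→X3] = [9, 9, 7, 8]
r1 m[φ1→X15] = [8, 9, 9, 9]
r1 m[φ1→X12] = [9, 9, 8, 9]
r1 m[φ2→X14] = [8, 7, 5, 1]
r1 m[φ3→X15] = [9, 9, 8, 7]
r1 m[φ4→X14] = [8, 2, 9, 4]
r1 m[φ5→X15] = [1, 2, 6, 8]
r1 m[X14→φ0] = [1, 1, 1, 1]
r1 m[X14→φ2] = [1, 1, 1, 1]
r1 m[X14→φ4] = [1, 1, 1, 1]
r1 m[X3→φ0] = [1, 1, 1, 1]
r1 m[X3→φ1] = [1, 1, 1, 1]
r1 m[X15→φ1] = [1, 1, 1, 1]
r1 m[X15→φ3] = [1, 1, 1, 1]
r1 m[X15→φ5] = [1, 1, 1, 1]
r1 m[X12→φ1] = [1, 1, 1, 1]
r2 m[φ0→X14] = [8, 9, 9, 9]
r2 m[φ0→X3] = [9, 9, 6, 9]
r2 m[φ1→X3] = [9, 9, 7, 8]
r2 m[φ1→X15] = [8, 9, 9, 9]
r2 m[φ1→X12] = [9, 9, 8, 9]
r2 m[φ2→X14] = [8, 7, 5, 1]
r2 m[φ3→X15] = [9, 9, 8, 7]
r2 m[φ4→X14] = [8, 2, 9, 4]
r2 m[φ5→X15] = [1, 2, 6, 8]
r2 m[X14→φ0] = [64, 14, 45, 4]
r2 m[X14→φ2] = [64, 18, 81, 36]
r2 m[X14→φ4] = [64, 63, 45, 9]
r2 m[X3→φ0] = [9, 9, 7, 8]
r2 m[X3→φ1] = [9, 9, 6, 9]
r2 m[X15→φ1] = [9, 18, 48, 56]
r2 m[X15→φ3] = [8, 18, 54, 72]
r2 m[X15→φ5] = [72, 81, 72, 63]
r2 m[X12→φ1] = [1, 1, 1, 1]
r3 m[φ0→X14] = [72, 81, 81, 81]
r3 m[φ0→X3] = [512, 180, 384, 405]
r3 m[φ1→X3] = [504, 504, 392, 448]
r3 m[φ1→X15] = [72, 81, 81, 81]
r3 m[φ1→X12] = [3888, 4536, 4032, 4536]
r3 m[φ2→X14] = [8, 7, 5, 1]
r3 m[φ3→X15] = [9, 9, 8, 7]
r3 m[φ4→X14] = [8, 2, 9, 4]
r3 m[φ5→X15] = [1, 2, 6, 8]
r3 m[X14→φ0] = [64, 14, 45, 4]
r3 m[X14→φ2] = [64, 18, 81, 36]
r3 m[X14→φ4] = [64, 63, 45, 9]
r3 m[X3→φ0] = [9, 9, 7, 8]
r3 m[X3→φ1] = [9, 9, 6, 9]
r3 m[X15→φ1] = [9, 18, 48, 56]
r3 m[X15→φ3] = [8, 18, 54, 72]
r3 m[X15→φ5] = [72, 81, 72, 63]
r3 m[X12→φ1] = [1, 1, 1, 1]
r4 m[φ0→X14] = [72, 81, 81, 81]
r4 m[φ0→X3] = [512, 180, 384, 405]
r4 m[φ1→X3] = [504, 504, 392, 448]
r4 m[φ1→X15] = [72, 81, 81, 81]
r4 m[φ1→X12] = [3888, 4536, 4032, 4536]
r4 m[φ2→X14] = [8, 7, 5, 1]
r4 m[φ3→X15] = [9, 9, 8, 7]
r4 m[φ4→X14] = [8, 2, 9, 4]
r4 m[φ5→X15] = [1, 2, 6, 8]
r4 m[X14→φ0] = [64, 14, 45, 4]
r4 m[X14→φ2] = [576, 162, 729, 324]
r4 m[X14→φ4] = [576, 567, 405, 81]
r4 m[X3→φ0] = [504, 504, 392, 448]
r4 m[X3→φ1] = [512, 180, 384, 405]
r4 m[X15→φ1] = [9, 18, 48, 56]
r4 m[X15→φ3] = [72, 162, 486, 648]
r4 m[X15→φ5] = [648, 729, 648, 567]
r4 m[X12→φ1] = [1, 1, 1, 1]
r5 m[φ0→X14] = [4032, 4536, 4536, 4536]
r5 m[φ0→X3] = [512, 180, 384, 405]
r5 m[φ1→X3] = [504, 504, 392, 448]
r5 m[φ1→X15] = [4096, 4608, 4608, 4608]
r5 m[φ1→X12] = [221184, 221184, 229376, 258048]
r5 m[φ2→X14] = [8, 7, 5, 1]
r5 m[φ3→X15] = [9, 9, 8, 7]
r5 m[φ4→X14] = [8, 2, 9, 4]
r5 m[φ5→X15] = [1, 2, 6, 8]
r5 m[X14→φ0] = [64, 14, 45, 4]
r5 m[X14→φ2] = [576, 162, 729, 324]
r5 m[X14→φ4] = [576, 567, 405, 81]
r5 m[X3→φ0] = [504, 504, 392, 448]
r5 m[X3→φ1] = [512, 180, 384, 405]
r5 m[X15→φ1] = [9, 18, 48, 56]
r5 m[X15→φ3] = [72, 162, 486, 648]
r5 m[X15→φ5] = [648, 729, 648, 567]
r5 m[X12→φ1] = [1, 1, 1, 1]
r6 m[φ0→X14] = [4032, 4536, 4536, 4536]
r6 m[φ0→X3] = [512, 180, 384, 405]
r6 m[φ1→X3] = [504, 504, 392, 448]
r6 m[φ1→X15] = [4096, 4608, 4608, 4608]
r6 m[φ1→X12] = [221184, 221184, 229376, 258048]
r6 m[φ2→X14] = [8, 7, 5, 1]
r6 m[φ3→X15] = [9, 9, 8, 7]
r6 m[φ4→X14] = [8, 2, 9, 4]
r6 m[φ5→X15] = [1, 2, 6, 8]
r6 m[X14→φ0] = [64, 14, 45, 4]
r6 m[X14→φ2] = [32256, 9072, 40824, 18144]
r6 m[X14→φ4] = [32256, 31752, 22680, 4536]
r6 m[X3→φ0] = [504, 504, 392, 448]
r6 m[X3→φ1] = [512, 180, 384, 405]
r6 m[X15→φ1] = [9, 18, 48, 56]
r6 m[X15→φ3] = [4096, 9216, 27648, 36864]
r6 m[X15→φ5] = [36864, 41472, 36864, 32256]
r6 m[X12→φ1] = [1, 1, 1, 1]
r7 m[φ0→X14] = [4032, 4536, 4536, 4536]
r7 m[φ0→X3] = [512, 180, 384, 405]
r7 m[φ1→X3] = [504, 504, 392, 448]
r7 m[φ1→X15] = [4096, 4608, 4608, 4608]
r7 m[φ1→X12] = [221184, 221184, 229376, 258048]
r7 m[φ2→X14] = [8, 7, 5, 1]
r7 m[φ3→X15] = [9, 9, 8, 7]
r7 m[φ4→X14] = [8, 2, 9, 4]
r7 m[φ5→X15] = [1, 2, 6, 8]
r7 m[X14→φ0] = [64, 14, 45, 4]
r7 m[X14→φ2] = [32256, 9072, 40824, 18144]
r7 m[X14→φ4] = [32256, 31752, 22680, 4536]
r7 m[X3→φ0] = [504, 504, 392, 448]
r7 m[X3→φ1] = [512, 180, 384, 405]
r7 m[X15→φ1] = [9, 18, 48, 56]
r7 m[X15→φ3] = [4096, 9216, 27648, 36864]
r7 m[X15→φ5] = [36864, 41472, 36864, 32256]
r7 m[X12→φ1] = [1, 1, 1, 1]
fixed point reached at round 7
b[X14] = ⊗ incoming = [258048, 63504, 204120, 18144]

b[X14] = [258048, 63504, 204120, 18144]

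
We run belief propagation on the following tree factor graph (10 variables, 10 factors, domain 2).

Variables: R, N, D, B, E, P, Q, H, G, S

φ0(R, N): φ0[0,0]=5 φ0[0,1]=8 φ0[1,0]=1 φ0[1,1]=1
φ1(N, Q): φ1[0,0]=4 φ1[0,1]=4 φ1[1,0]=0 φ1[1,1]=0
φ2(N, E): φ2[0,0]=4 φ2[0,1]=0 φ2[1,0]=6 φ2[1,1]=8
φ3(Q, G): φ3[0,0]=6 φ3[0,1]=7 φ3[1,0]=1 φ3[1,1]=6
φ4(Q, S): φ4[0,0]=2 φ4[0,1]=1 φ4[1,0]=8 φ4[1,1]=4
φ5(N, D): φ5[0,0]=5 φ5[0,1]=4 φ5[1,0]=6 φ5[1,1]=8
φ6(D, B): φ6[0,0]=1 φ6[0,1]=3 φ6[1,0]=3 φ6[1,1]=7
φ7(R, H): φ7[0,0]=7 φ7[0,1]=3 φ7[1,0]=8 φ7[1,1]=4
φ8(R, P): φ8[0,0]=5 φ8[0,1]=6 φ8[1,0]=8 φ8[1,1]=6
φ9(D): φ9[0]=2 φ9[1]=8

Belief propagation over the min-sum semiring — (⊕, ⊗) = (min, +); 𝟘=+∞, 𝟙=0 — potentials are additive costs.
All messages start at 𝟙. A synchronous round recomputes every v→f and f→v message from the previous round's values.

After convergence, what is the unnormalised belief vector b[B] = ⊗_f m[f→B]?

b[B] = [28, 30]

init: all messages = 𝟙 over 2 values
r1 m[φ0→R] = [5, 1]
r1 m[φ0→N] = [1, 1]
r1 m[φ1→N] = [4, 0]
r1 m[φ1→Q] = [0, 0]
r1 m[φ2→N] = [0, 6]
r1 m[φ2→E] = [4, 0]
r1 m[φ3→Q] = [6, 1]
r1 m[φ3→G] = [1, 6]
r1 m[φ4→Q] = [1, 4]
r1 m[φ4→S] = [2, 1]
r1 m[φ5→N] = [4, 6]
r1 m[φ5→D] = [5, 4]
r1 m[φ6→D] = [1, 3]
r1 m[φ6→B] = [1, 3]
r1 m[φ7→R] = [3, 4]
r1 m[φ7→H] = [7, 3]
r1 m[φ8→R] = [5, 6]
r1 m[φ8→P] = [5, 6]
r1 m[φ9→D] = [2, 8]
r1 m[R→φ0] = [0, 0]
r1 m[R→φ7] = [0, 0]
r1 m[R→φ8] = [0, 0]
r1 m[N→φ0] = [0, 0]
r1 m[N→φ1] = [0, 0]
r1 m[N→φ2] = [0, 0]
r1 m[N→φ5] = [0, 0]
r1 m[D→φ5] = [0, 0]
r1 m[D→φ6] = [0, 0]
r1 m[D→φ9] = [0, 0]
r1 m[B→φ6] = [0, 0]
r1 m[E→φ2] = [0, 0]
r1 m[P→φ8] = [0, 0]
r1 m[Q→φ1] = [0, 0]
r1 m[Q→φ3] = [0, 0]
r1 m[Q→φ4] = [0, 0]
r1 m[H→φ7] = [0, 0]
r1 m[G→φ3] = [0, 0]
r1 m[S→φ4] = [0, 0]
r2 m[φ0→R] = [5, 1]
r2 m[φ0→N] = [1, 1]
r2 m[φ1→N] = [4, 0]
r2 m[φ1→Q] = [0, 0]
r2 m[φ2→N] = [0, 6]
r2 m[φ2→E] = [4, 0]
r2 m[φ3→Q] = [6, 1]
r2 m[φ3→G] = [1, 6]
r2 m[φ4→Q] = [1, 4]
r2 m[φ4→S] = [2, 1]
r2 m[φ5→N] = [4, 6]
r2 m[φ5→D] = [5, 4]
r2 m[φ6→D] = [1, 3]
r2 m[φ6→B] = [1, 3]
r2 m[φ7→R] = [3, 4]
r2 m[φ7→H] = [7, 3]
r2 m[φ8→R] = [5, 6]
r2 m[φ8→P] = [5, 6]
r2 m[φ9→D] = [2, 8]
r2 m[R→φ0] = [8, 10]
r2 m[R→φ7] = [10, 7]
r2 m[R→φ8] = [8, 5]
r2 m[N→φ0] = [8, 12]
r2 m[N→φ1] = [5, 13]
r2 m[N→φ2] = [9, 7]
r2 m[N→φ5] = [5, 7]
r2 m[D→φ5] = [3, 11]
r2 m[D→φ6] = [7, 12]
r2 m[D→φ9] = [6, 7]
r2 m[B→φ6] = [0, 0]
r2 m[E→φ2] = [0, 0]
r2 m[P→φ8] = [0, 0]
r2 m[Q→φ1] = [7, 5]
r2 m[Q→φ3] = [1, 4]
r2 m[Q→φ4] = [6, 1]
r2 m[H→φ7] = [0, 0]
r2 m[G→φ3] = [0, 0]
r2 m[S→φ4] = [0, 0]
r3 m[φ0→R] = [13, 9]
r3 m[φ0→N] = [11, 11]
r3 m[φ1→N] = [9, 5]
r3 m[φ1→Q] = [9, 9]
r3 m[φ2→N] = [0, 6]
r3 m[φ2→E] = [13, 9]
r3 m[φ3→Q] = [6, 1]
r3 m[φ3→G] = [5, 8]
r3 m[φ4→Q] = [1, 4]
r3 m[φ4→S] = [8, 5]
r3 m[φ5→N] = [8, 9]
r3 m[φ5→D] = [10, 9]
r3 m[φ6→D] = [1, 3]
r3 m[φ6→B] = [8, 10]
r3 m[φ7→R] = [3, 4]
r3 m[φ7→H] = [15, 11]
r3 m[φ8→R] = [5, 6]
r3 m[φ8→P] = [13, 11]
r3 m[φ9→D] = [2, 8]
r3 m[R→φ0] = [8, 10]
r3 m[R→φ7] = [10, 7]
r3 m[R→φ8] = [8, 5]
r3 m[N→φ0] = [8, 12]
r3 m[N→φ1] = [5, 13]
r3 m[N→φ2] = [9, 7]
r3 m[N→φ5] = [5, 7]
r3 m[D→φ5] = [3, 11]
r3 m[D→φ6] = [7, 12]
r3 m[D→φ9] = [6, 7]
r3 m[B→φ6] = [0, 0]
r3 m[E→φ2] = [0, 0]
r3 m[P→φ8] = [0, 0]
r3 m[Q→φ1] = [7, 5]
r3 m[Q→φ3] = [1, 4]
r3 m[Q→φ4] = [6, 1]
r3 m[H→φ7] = [0, 0]
r3 m[G→φ3] = [0, 0]
r3 m[S→φ4] = [0, 0]
r4 m[φ0→R] = [13, 9]
r4 m[φ0→N] = [11, 11]
r4 m[φ1→N] = [9, 5]
r4 m[φ1→Q] = [9, 9]
r4 m[φ2→N] = [0, 6]
r4 m[φ2→E] = [13, 9]
r4 m[φ3→Q] = [6, 1]
r4 m[φ3→G] = [5, 8]
r4 m[φ4→Q] = [1, 4]
r4 m[φ4→S] = [8, 5]
r4 m[φ5→N] = [8, 9]
r4 m[φ5→D] = [10, 9]
r4 m[φ6→D] = [1, 3]
r4 m[φ6→B] = [8, 10]
r4 m[φ7→R] = [3, 4]
r4 m[φ7→H] = [15, 11]
r4 m[φ8→R] = [5, 6]
r4 m[φ8→P] = [13, 11]
r4 m[φ9→D] = [2, 8]
r4 m[R→φ0] = [8, 10]
r4 m[R→φ7] = [18, 15]
r4 m[R→φ8] = [16, 13]
r4 m[N→φ0] = [17, 20]
r4 m[N→φ1] = [19, 26]
r4 m[N→φ2] = [28, 25]
r4 m[N→φ5] = [20, 22]
r4 m[D→φ5] = [3, 11]
r4 m[D→φ6] = [12, 17]
r4 m[D→φ9] = [11, 12]
r4 m[B→φ6] = [0, 0]
r4 m[E→φ2] = [0, 0]
r4 m[P→φ8] = [0, 0]
r4 m[Q→φ1] = [7, 5]
r4 m[Q→φ3] = [10, 13]
r4 m[Q→φ4] = [15, 10]
r4 m[H→φ7] = [0, 0]
r4 m[G→φ3] = [0, 0]
r4 m[S→φ4] = [0, 0]
r5 m[φ0→R] = [22, 18]
r5 m[φ0→N] = [11, 11]
r5 m[φ1→N] = [9, 5]
r5 m[φ1→Q] = [23, 23]
r5 m[φ2→N] = [0, 6]
r5 m[φ2→E] = [31, 28]
r5 m[φ3→Q] = [6, 1]
r5 m[φ3→G] = [14, 17]
r5 m[φ4→Q] = [1, 4]
r5 m[φ4→S] = [17, 14]
r5 m[φ5→N] = [8, 9]
r5 m[φ5→D] = [25, 24]
r5 m[φ6→D] = [1, 3]
r5 m[φ6→B] = [13, 15]
r5 m[φ7→R] = [3, 4]
r5 m[φ7→H] = [23, 19]
r5 m[φ8→R] = [5, 6]
r5 m[φ8→P] = [21, 19]
r5 m[φ9→D] = [2, 8]
r5 m[R→φ0] = [8, 10]
r5 m[R→φ7] = [18, 15]
r5 m[R→φ8] = [16, 13]
r5 m[N→φ0] = [17, 20]
r5 m[N→φ1] = [19, 26]
r5 m[N→φ2] = [28, 25]
r5 m[N→φ5] = [20, 22]
r5 m[D→φ5] = [3, 11]
r5 m[D→φ6] = [12, 17]
r5 m[D→φ9] = [11, 12]
r5 m[B→φ6] = [0, 0]
r5 m[E→φ2] = [0, 0]
r5 m[P→φ8] = [0, 0]
r5 m[Q→φ1] = [7, 5]
r5 m[Q→φ3] = [10, 13]
r5 m[Q→φ4] = [15, 10]
r5 m[H→φ7] = [0, 0]
r5 m[G→φ3] = [0, 0]
r5 m[S→φ4] = [0, 0]
r6 m[φ0→R] = [22, 18]
r6 m[φ0→N] = [11, 11]
r6 m[φ1→N] = [9, 5]
r6 m[φ1→Q] = [23, 23]
r6 m[φ2→N] = [0, 6]
r6 m[φ2→E] = [31, 28]
r6 m[φ3→Q] = [6, 1]
r6 m[φ3→G] = [14, 17]
r6 m[φ4→Q] = [1, 4]
r6 m[φ4→S] = [17, 14]
r6 m[φ5→N] = [8, 9]
r6 m[φ5→D] = [25, 24]
r6 m[φ6→D] = [1, 3]
r6 m[φ6→B] = [13, 15]
r6 m[φ7→R] = [3, 4]
r6 m[φ7→H] = [23, 19]
r6 m[φ8→R] = [5, 6]
r6 m[φ8→P] = [21, 19]
r6 m[φ9→D] = [2, 8]
r6 m[R→φ0] = [8, 10]
r6 m[R→φ7] = [27, 24]
r6 m[R→φ8] = [25, 22]
r6 m[N→φ0] = [17, 20]
r6 m[N→φ1] = [19, 26]
r6 m[N→φ2] = [28, 25]
r6 m[N→φ5] = [20, 22]
r6 m[D→φ5] = [3, 11]
r6 m[D→φ6] = [27, 32]
r6 m[D→φ9] = [26, 27]
r6 m[B→φ6] = [0, 0]
r6 m[E→φ2] = [0, 0]
r6 m[P→φ8] = [0, 0]
r6 m[Q→φ1] = [7, 5]
r6 m[Q→φ3] = [24, 27]
r6 m[Q→φ4] = [29, 24]
r6 m[H→φ7] = [0, 0]
r6 m[G→φ3] = [0, 0]
r6 m[S→φ4] = [0, 0]
r7 m[φ0→R] = [22, 18]
r7 m[φ0→N] = [11, 11]
r7 m[φ1→N] = [9, 5]
r7 m[φ1→Q] = [23, 23]
r7 m[φ2→N] = [0, 6]
r7 m[φ2→E] = [31, 28]
r7 m[φ3→Q] = [6, 1]
r7 m[φ3→G] = [28, 31]
r7 m[φ4→Q] = [1, 4]
r7 m[φ4→S] = [31, 28]
r7 m[φ5→N] = [8, 9]
r7 m[φ5→D] = [25, 24]
r7 m[φ6→D] = [1, 3]
r7 m[φ6→B] = [28, 30]
r7 m[φ7→R] = [3, 4]
r7 m[φ7→H] = [32, 28]
r7 m[φ8→R] = [5, 6]
r7 m[φ8→P] = [30, 28]
r7 m[φ9→D] = [2, 8]
r7 m[R→φ0] = [8, 10]
r7 m[R→φ7] = [27, 24]
r7 m[R→φ8] = [25, 22]
r7 m[N→φ0] = [17, 20]
r7 m[N→φ1] = [19, 26]
r7 m[N→φ2] = [28, 25]
r7 m[N→φ5] = [20, 22]
r7 m[D→φ5] = [3, 11]
r7 m[D→φ6] = [27, 32]
r7 m[D→φ9] = [26, 27]
r7 m[B→φ6] = [0, 0]
r7 m[E→φ2] = [0, 0]
r7 m[P→φ8] = [0, 0]
r7 m[Q→φ1] = [7, 5]
r7 m[Q→φ3] = [24, 27]
r7 m[Q→φ4] = [29, 24]
r7 m[H→φ7] = [0, 0]
r7 m[G→φ3] = [0, 0]
r7 m[S→φ4] = [0, 0]
r8 m[φ0→R] = [22, 18]
r8 m[φ0→N] = [11, 11]
r8 m[φ1→N] = [9, 5]
r8 m[φ1→Q] = [23, 23]
r8 m[φ2→N] = [0, 6]
r8 m[φ2→E] = [31, 28]
r8 m[φ3→Q] = [6, 1]
r8 m[φ3→G] = [28, 31]
r8 m[φ4→Q] = [1, 4]
r8 m[φ4→S] = [31, 28]
r8 m[φ5→N] = [8, 9]
r8 m[φ5→D] = [25, 24]
r8 m[φ6→D] = [1, 3]
r8 m[φ6→B] = [28, 30]
r8 m[φ7→R] = [3, 4]
r8 m[φ7→H] = [32, 28]
r8 m[φ8→R] = [5, 6]
r8 m[φ8→P] = [30, 28]
r8 m[φ9→D] = [2, 8]
r8 m[R→φ0] = [8, 10]
r8 m[R→φ7] = [27, 24]
r8 m[R→φ8] = [25, 22]
r8 m[N→φ0] = [17, 20]
r8 m[N→φ1] = [19, 26]
r8 m[N→φ2] = [28, 25]
r8 m[N→φ5] = [20, 22]
r8 m[D→φ5] = [3, 11]
r8 m[D→φ6] = [27, 32]
r8 m[D→φ9] = [26, 27]
r8 m[B→φ6] = [0, 0]
r8 m[E→φ2] = [0, 0]
r8 m[P→φ8] = [0, 0]
r8 m[Q→φ1] = [7, 5]
r8 m[Q→φ3] = [24, 27]
r8 m[Q→φ4] = [29, 24]
r8 m[H→φ7] = [0, 0]
r8 m[G→φ3] = [0, 0]
r8 m[S→φ4] = [0, 0]
fixed point reached at round 8
b[B] = ⊗ incoming = [28, 30]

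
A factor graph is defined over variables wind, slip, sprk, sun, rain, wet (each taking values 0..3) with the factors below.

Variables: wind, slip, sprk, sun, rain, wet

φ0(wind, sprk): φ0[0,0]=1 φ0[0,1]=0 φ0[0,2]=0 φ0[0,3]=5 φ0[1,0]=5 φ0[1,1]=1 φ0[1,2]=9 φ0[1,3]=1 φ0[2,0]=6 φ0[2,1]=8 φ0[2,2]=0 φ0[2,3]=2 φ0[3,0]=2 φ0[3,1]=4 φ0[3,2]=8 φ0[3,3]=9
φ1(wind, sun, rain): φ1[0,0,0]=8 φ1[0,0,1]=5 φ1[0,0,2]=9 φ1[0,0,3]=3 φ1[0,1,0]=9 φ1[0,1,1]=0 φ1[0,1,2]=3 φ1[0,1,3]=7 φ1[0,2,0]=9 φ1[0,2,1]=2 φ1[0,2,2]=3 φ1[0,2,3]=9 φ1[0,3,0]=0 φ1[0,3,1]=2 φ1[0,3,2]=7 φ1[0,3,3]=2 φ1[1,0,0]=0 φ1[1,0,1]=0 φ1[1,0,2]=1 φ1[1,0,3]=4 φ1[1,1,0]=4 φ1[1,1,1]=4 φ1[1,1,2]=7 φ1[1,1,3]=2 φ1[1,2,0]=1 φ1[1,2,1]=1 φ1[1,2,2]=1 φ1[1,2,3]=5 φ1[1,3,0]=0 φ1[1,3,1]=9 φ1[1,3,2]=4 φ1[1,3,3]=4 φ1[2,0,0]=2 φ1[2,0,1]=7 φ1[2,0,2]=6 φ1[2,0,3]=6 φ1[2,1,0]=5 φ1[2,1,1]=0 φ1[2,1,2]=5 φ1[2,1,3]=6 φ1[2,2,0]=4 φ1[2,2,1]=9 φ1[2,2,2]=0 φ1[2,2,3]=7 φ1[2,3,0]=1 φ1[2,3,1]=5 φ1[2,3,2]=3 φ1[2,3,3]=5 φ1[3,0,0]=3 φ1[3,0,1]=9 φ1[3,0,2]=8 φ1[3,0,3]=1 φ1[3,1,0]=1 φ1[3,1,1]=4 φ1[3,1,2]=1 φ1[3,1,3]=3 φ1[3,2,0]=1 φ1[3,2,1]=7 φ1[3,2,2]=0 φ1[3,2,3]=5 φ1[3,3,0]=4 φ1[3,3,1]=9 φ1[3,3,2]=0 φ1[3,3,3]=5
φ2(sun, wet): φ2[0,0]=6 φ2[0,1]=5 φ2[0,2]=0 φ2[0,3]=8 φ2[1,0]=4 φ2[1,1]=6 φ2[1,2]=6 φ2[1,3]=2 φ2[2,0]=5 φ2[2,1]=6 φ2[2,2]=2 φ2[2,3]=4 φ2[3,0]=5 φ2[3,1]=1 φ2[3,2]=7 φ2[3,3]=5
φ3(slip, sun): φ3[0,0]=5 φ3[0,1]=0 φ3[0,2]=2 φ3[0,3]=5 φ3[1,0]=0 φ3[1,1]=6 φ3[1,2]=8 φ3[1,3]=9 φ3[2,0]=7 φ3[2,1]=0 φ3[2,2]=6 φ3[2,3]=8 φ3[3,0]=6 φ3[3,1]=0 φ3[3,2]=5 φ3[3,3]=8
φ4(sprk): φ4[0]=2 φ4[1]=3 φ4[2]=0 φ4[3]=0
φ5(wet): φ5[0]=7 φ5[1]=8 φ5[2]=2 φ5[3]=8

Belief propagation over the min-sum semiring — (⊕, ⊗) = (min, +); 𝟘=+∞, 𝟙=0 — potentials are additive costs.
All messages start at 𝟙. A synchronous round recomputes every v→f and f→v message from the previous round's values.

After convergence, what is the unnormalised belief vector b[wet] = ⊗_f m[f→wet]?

init: all messages = 𝟙 over 4 values
r1 m[φ0→wind] = [0, 1, 0, 2]
r1 m[φ0→sprk] = [1, 0, 0, 1]
r1 m[φ1→wind] = [0, 0, 0, 0]
r1 m[φ1→sun] = [0, 0, 0, 0]
r1 m[φ1→rain] = [0, 0, 0, 1]
r1 m[φ2→sun] = [0, 2, 2, 1]
r1 m[φ2→wet] = [4, 1, 0, 2]
r1 m[φ3→slip] = [0, 0, 0, 0]
r1 m[φ3→sun] = [0, 0, 2, 5]
r1 m[φ4→sprk] = [2, 3, 0, 0]
r1 m[φ5→wet] = [7, 8, 2, 8]
r1 m[wind→φ0] = [0, 0, 0, 0]
r1 m[wind→φ1] = [0, 0, 0, 0]
r1 m[slip→φ3] = [0, 0, 0, 0]
r1 m[sprk→φ0] = [0, 0, 0, 0]
r1 m[sprk→φ4] = [0, 0, 0, 0]
r1 m[sun→φ1] = [0, 0, 0, 0]
r1 m[sun→φ2] = [0, 0, 0, 0]
r1 m[sun→φ3] = [0, 0, 0, 0]
r1 m[rain→φ1] = [0, 0, 0, 0]
r1 m[wet→φ2] = [0, 0, 0, 0]
r1 m[wet→φ5] = [0, 0, 0, 0]
r2 m[φ0→wind] = [0, 1, 0, 2]
r2 m[φ0→sprk] = [1, 0, 0, 1]
r2 m[φ1→wind] = [0, 0, 0, 0]
r2 m[φ1→sun] = [0, 0, 0, 0]
r2 m[φ1→rain] = [0, 0, 0, 1]
r2 m[φ2→sun] = [0, 2, 2, 1]
r2 m[φ2→wet] = [4, 1, 0, 2]
r2 m[φ3→slip] = [0, 0, 0, 0]
r2 m[φ3→sun] = [0, 0, 2, 5]
r2 m[φ4→sprk] = [2, 3, 0, 0]
r2 m[φ5→wet] = [7, 8, 2, 8]
r2 m[wind→φ0] = [0, 0, 0, 0]
r2 m[wind→φ1] = [0, 1, 0, 2]
r2 m[slip→φ3] = [0, 0, 0, 0]
r2 m[sprk→φ0] = [2, 3, 0, 0]
r2 m[sprk→φ4] = [1, 0, 0, 1]
r2 m[sun→φ1] = [0, 2, 4, 6]
r2 m[sun→φ2] = [0, 0, 2, 5]
r2 m[sun→φ3] = [0, 2, 2, 1]
r2 m[rain→φ1] = [0, 0, 0, 0]
r2 m[wet→φ2] = [7, 8, 2, 8]
r2 m[wet→φ5] = [4, 1, 0, 2]
r3 m[φ0→wind] = [0, 1, 0, 4]
r3 m[φ0→sprk] = [1, 0, 0, 1]
r3 m[φ1→wind] = [2, 0, 2, 1]
r3 m[φ1→sun] = [1, 0, 0, 0]
r3 m[φ1→rain] = [1, 1, 2, 3]
r3 m[φ2→sun] = [2, 8, 4, 9]
r3 m[φ2→wet] = [4, 5, 0, 2]
r3 m[φ3→slip] = [2, 0, 2, 2]
r3 m[φ3→sun] = [0, 0, 2, 5]
r3 m[φ4→sprk] = [2, 3, 0, 0]
r3 m[φ5→wet] = [7, 8, 2, 8]
r3 m[wind→φ0] = [0, 0, 0, 0]
r3 m[wind→φ1] = [0, 1, 0, 2]
r3 m[slip→φ3] = [0, 0, 0, 0]
r3 m[sprk→φ0] = [2, 3, 0, 0]
r3 m[sprk→φ4] = [1, 0, 0, 1]
r3 m[sun→φ1] = [0, 2, 4, 6]
r3 m[sun→φ2] = [0, 0, 2, 5]
r3 m[sun→φ3] = [0, 2, 2, 1]
r3 m[rain→φ1] = [0, 0, 0, 0]
r3 m[wet→φ2] = [7, 8, 2, 8]
r3 m[wet→φ5] = [4, 1, 0, 2]
r4 m[φ0→wind] = [0, 1, 0, 4]
r4 m[φ0→sprk] = [1, 0, 0, 1]
r4 m[φ1→wind] = [2, 0, 2, 1]
r4 m[φ1→sun] = [1, 0, 0, 0]
r4 m[φ1→rain] = [1, 1, 2, 3]
r4 m[φ2→sun] = [2, 8, 4, 9]
r4 m[φ2→wet] = [4, 5, 0, 2]
r4 m[φ3→slip] = [2, 0, 2, 2]
r4 m[φ3→sun] = [0, 0, 2, 5]
r4 m[φ4→sprk] = [2, 3, 0, 0]
r4 m[φ5→wet] = [7, 8, 2, 8]
r4 m[wind→φ0] = [2, 0, 2, 1]
r4 m[wind→φ1] = [0, 1, 0, 4]
r4 m[slip→φ3] = [0, 0, 0, 0]
r4 m[sprk→φ0] = [2, 3, 0, 0]
r4 m[sprk→φ4] = [1, 0, 0, 1]
r4 m[sun→φ1] = [2, 8, 6, 14]
r4 m[sun→φ2] = [1, 0, 2, 5]
r4 m[sun→φ3] = [3, 8, 4, 9]
r4 m[rain→φ1] = [0, 0, 0, 0]
r4 m[wet→φ2] = [7, 8, 2, 8]
r4 m[wet→φ5] = [4, 5, 0, 2]
r5 m[φ0→wind] = [0, 1, 0, 4]
r5 m[φ0→sprk] = [3, 1, 2, 1]
r5 m[φ1→wind] = [5, 2, 4, 3]
r5 m[φ1→sun] = [1, 0, 0, 0]
r5 m[φ1→rain] = [3, 3, 4, 5]
r5 m[φ2→sun] = [2, 8, 4, 9]
r5 m[φ2→wet] = [4, 6, 1, 2]
r5 m[φ3→slip] = [6, 3, 8, 8]
r5 m[φ3→sun] = [0, 0, 2, 5]
r5 m[φ4→sprk] = [2, 3, 0, 0]
r5 m[φ5→wet] = [7, 8, 2, 8]
r5 m[wind→φ0] = [2, 0, 2, 1]
r5 m[wind→φ1] = [0, 1, 0, 4]
r5 m[slip→φ3] = [0, 0, 0, 0]
r5 m[sprk→φ0] = [2, 3, 0, 0]
r5 m[sprk→φ4] = [1, 0, 0, 1]
r5 m[sun→φ1] = [2, 8, 6, 14]
r5 m[sun→φ2] = [1, 0, 2, 5]
r5 m[sun→φ3] = [3, 8, 4, 9]
r5 m[rain→φ1] = [0, 0, 0, 0]
r5 m[wet→φ2] = [7, 8, 2, 8]
r5 m[wet→φ5] = [4, 5, 0, 2]
r6 m[φ0→wind] = [0, 1, 0, 4]
r6 m[φ0→sprk] = [3, 1, 2, 1]
r6 m[φ1→wind] = [5, 2, 4, 3]
r6 m[φ1→sun] = [1, 0, 0, 0]
r6 m[φ1→rain] = [3, 3, 4, 5]
r6 m[φ2→sun] = [2, 8, 4, 9]
r6 m[φ2→wet] = [4, 6, 1, 2]
r6 m[φ3→slip] = [6, 3, 8, 8]
r6 m[φ3→sun] = [0, 0, 2, 5]
r6 m[φ4→sprk] = [2, 3, 0, 0]
r6 m[φ5→wet] = [7, 8, 2, 8]
r6 m[wind→φ0] = [5, 2, 4, 3]
r6 m[wind→φ1] = [0, 1, 0, 4]
r6 m[slip→φ3] = [0, 0, 0, 0]
r6 m[sprk→φ0] = [2, 3, 0, 0]
r6 m[sprk→φ4] = [3, 1, 2, 1]
r6 m[sun→φ1] = [2, 8, 6, 14]
r6 m[sun→φ2] = [1, 0, 2, 5]
r6 m[sun→φ3] = [3, 8, 4, 9]
r6 m[rain→φ1] = [0, 0, 0, 0]
r6 m[wet→φ2] = [7, 8, 2, 8]
r6 m[wet→φ5] = [4, 6, 1, 2]
r7 m[φ0→wind] = [0, 1, 0, 4]
r7 m[φ0→sprk] = [5, 3, 4, 3]
r7 m[φ1→wind] = [5, 2, 4, 3]
r7 m[φ1→sun] = [1, 0, 0, 0]
r7 m[φ1→rain] = [3, 3, 4, 5]
r7 m[φ2→sun] = [2, 8, 4, 9]
r7 m[φ2→wet] = [4, 6, 1, 2]
r7 m[φ3→slip] = [6, 3, 8, 8]
r7 m[φ3→sun] = [0, 0, 2, 5]
r7 m[φ4→sprk] = [2, 3, 0, 0]
r7 m[φ5→wet] = [7, 8, 2, 8]
r7 m[wind→φ0] = [5, 2, 4, 3]
r7 m[wind→φ1] = [0, 1, 0, 4]
r7 m[slip→φ3] = [0, 0, 0, 0]
r7 m[sprk→φ0] = [2, 3, 0, 0]
r7 m[sprk→φ4] = [3, 1, 2, 1]
r7 m[sun→φ1] = [2, 8, 6, 14]
r7 m[sun→φ2] = [1, 0, 2, 5]
r7 m[sun→φ3] = [3, 8, 4, 9]
r7 m[rain→φ1] = [0, 0, 0, 0]
r7 m[wet→φ2] = [7, 8, 2, 8]
r7 m[wet→φ5] = [4, 6, 1, 2]
r8 m[φ0→wind] = [0, 1, 0, 4]
r8 m[φ0→sprk] = [5, 3, 4, 3]
r8 m[φ1→wind] = [5, 2, 4, 3]
r8 m[φ1→sun] = [1, 0, 0, 0]
r8 m[φ1→rain] = [3, 3, 4, 5]
r8 m[φ2→sun] = [2, 8, 4, 9]
r8 m[φ2→wet] = [4, 6, 1, 2]
r8 m[φ3→slip] = [6, 3, 8, 8]
r8 m[φ3→sun] = [0, 0, 2, 5]
r8 m[φ4→sprk] = [2, 3, 0, 0]
r8 m[φ5→wet] = [7, 8, 2, 8]
r8 m[wind→φ0] = [5, 2, 4, 3]
r8 m[wind→φ1] = [0, 1, 0, 4]
r8 m[slip→φ3] = [0, 0, 0, 0]
r8 m[sprk→φ0] = [2, 3, 0, 0]
r8 m[sprk→φ4] = [5, 3, 4, 3]
r8 m[sun→φ1] = [2, 8, 6, 14]
r8 m[sun→φ2] = [1, 0, 2, 5]
r8 m[sun→φ3] = [3, 8, 4, 9]
r8 m[rain→φ1] = [0, 0, 0, 0]
r8 m[wet→φ2] = [7, 8, 2, 8]
r8 m[wet→φ5] = [4, 6, 1, 2]
r9 m[φ0→wind] = [0, 1, 0, 4]
r9 m[φ0→sprk] = [5, 3, 4, 3]
r9 m[φ1→wind] = [5, 2, 4, 3]
r9 m[φ1→sun] = [1, 0, 0, 0]
r9 m[φ1→rain] = [3, 3, 4, 5]
r9 m[φ2→sun] = [2, 8, 4, 9]
r9 m[φ2→wet] = [4, 6, 1, 2]
r9 m[φ3→slip] = [6, 3, 8, 8]
r9 m[φ3→sun] = [0, 0, 2, 5]
r9 m[φ4→sprk] = [2, 3, 0, 0]
r9 m[φ5→wet] = [7, 8, 2, 8]
r9 m[wind→φ0] = [5, 2, 4, 3]
r9 m[wind→φ1] = [0, 1, 0, 4]
r9 m[slip→φ3] = [0, 0, 0, 0]
r9 m[sprk→φ0] = [2, 3, 0, 0]
r9 m[sprk→φ4] = [5, 3, 4, 3]
r9 m[sun→φ1] = [2, 8, 6, 14]
r9 m[sun→φ2] = [1, 0, 2, 5]
r9 m[sun→φ3] = [3, 8, 4, 9]
r9 m[rain→φ1] = [0, 0, 0, 0]
r9 m[wet→φ2] = [7, 8, 2, 8]
r9 m[wet→φ5] = [4, 6, 1, 2]
fixed point reached at round 9
b[wet] = ⊗ incoming = [11, 14, 3, 10]

b[wet] = [11, 14, 3, 10]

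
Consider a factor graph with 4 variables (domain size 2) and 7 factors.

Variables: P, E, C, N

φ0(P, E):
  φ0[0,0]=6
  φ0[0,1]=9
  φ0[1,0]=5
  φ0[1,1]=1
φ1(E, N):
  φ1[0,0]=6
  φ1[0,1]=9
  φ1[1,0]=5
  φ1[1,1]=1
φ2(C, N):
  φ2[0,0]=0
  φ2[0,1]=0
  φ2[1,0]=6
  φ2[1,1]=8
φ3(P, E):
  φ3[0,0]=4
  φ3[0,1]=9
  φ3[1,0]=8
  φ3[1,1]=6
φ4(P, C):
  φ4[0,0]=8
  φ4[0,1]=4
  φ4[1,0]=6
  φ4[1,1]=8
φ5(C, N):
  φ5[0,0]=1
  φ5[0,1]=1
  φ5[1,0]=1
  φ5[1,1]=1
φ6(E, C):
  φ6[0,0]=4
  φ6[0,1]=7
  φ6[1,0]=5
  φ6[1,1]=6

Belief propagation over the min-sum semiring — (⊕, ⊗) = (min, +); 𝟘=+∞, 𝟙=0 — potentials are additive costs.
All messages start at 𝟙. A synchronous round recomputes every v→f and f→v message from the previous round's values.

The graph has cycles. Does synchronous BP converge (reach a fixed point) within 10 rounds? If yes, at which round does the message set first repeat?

NOT CONVERGED within 10 rounds

init: all messages = 𝟙 over 2 values
r1 m[φ0→P] = [6, 1]
r1 m[φ0→E] = [5, 1]
r1 m[φ1→E] = [6, 1]
r1 m[φ1→N] = [5, 1]
r1 m[φ2→C] = [0, 6]
r1 m[φ2→N] = [0, 0]
r1 m[φ3→P] = [4, 6]
r1 m[φ3→E] = [4, 6]
r1 m[φ4→P] = [4, 6]
r1 m[φ4→C] = [6, 4]
r1 m[φ5→C] = [1, 1]
r1 m[φ5→N] = [1, 1]
r1 m[φ6→E] = [4, 5]
r1 m[φ6→C] = [4, 6]
r1 m[P→φ0] = [0, 0]
r1 m[P→φ3] = [0, 0]
r1 m[P→φ4] = [0, 0]
r1 m[E→φ0] = [0, 0]
r1 m[E→φ1] = [0, 0]
r1 m[E→φ3] = [0, 0]
r1 m[E→φ6] = [0, 0]
r1 m[C→φ2] = [0, 0]
r1 m[C→φ4] = [0, 0]
r1 m[C→φ5] = [0, 0]
r1 m[C→φ6] = [0, 0]
r1 m[N→φ1] = [0, 0]
r1 m[N→φ2] = [0, 0]
r1 m[N→φ5] = [0, 0]
r2 m[φ0→P] = [6, 1]
r2 m[φ0→E] = [5, 1]
r2 m[φ1→E] = [6, 1]
r2 m[φ1→N] = [5, 1]
r2 m[φ2→C] = [0, 6]
r2 m[φ2→N] = [0, 0]
r2 m[φ3→P] = [4, 6]
r2 m[φ3→E] = [4, 6]
r2 m[φ4→P] = [4, 6]
r2 m[φ4→C] = [6, 4]
r2 m[φ5→C] = [1, 1]
r2 m[φ5→N] = [1, 1]
r2 m[φ6→E] = [4, 5]
r2 m[φ6→C] = [4, 6]
r2 m[P→φ0] = [8, 12]
r2 m[P→φ3] = [10, 7]
r2 m[P→φ4] = [10, 7]
r2 m[E→φ0] = [14, 12]
r2 m[E→φ1] = [13, 12]
r2 m[E→φ3] = [15, 7]
r2 m[E→φ6] = [15, 8]
r2 m[C→φ2] = [11, 11]
r2 m[C→φ4] = [5, 13]
r2 m[C→φ5] = [10, 16]
r2 m[C→φ6] = [7, 11]
r2 m[N→φ1] = [1, 1]
r2 m[N→φ2] = [6, 2]
r2 m[N→φ5] = [5, 1]
r3 m[φ0→P] = [20, 13]
r3 m[φ0→E] = [14, 13]
r3 m[φ1→E] = [7, 2]
r3 m[φ1→N] = [17, 13]
r3 m[φ2→C] = [2, 10]
r3 m[φ2→N] = [11, 11]
r3 m[φ3→P] = [16, 13]
r3 m[φ3→E] = [14, 13]
r3 m[φ4→P] = [13, 11]
r3 m[φ4→C] = [13, 14]
r3 m[φ5→C] = [2, 2]
r3 m[φ5→N] = [11, 11]
r3 m[φ6→E] = [11, 12]
r3 m[φ6→C] = [13, 14]
r3 m[P→φ0] = [8, 12]
r3 m[P→φ3] = [10, 7]
r3 m[P→φ4] = [10, 7]
r3 m[E→φ0] = [14, 12]
r3 m[E→φ1] = [13, 12]
r3 m[E→φ3] = [15, 7]
r3 m[E→φ6] = [15, 8]
r3 m[C→φ2] = [11, 11]
r3 m[C→φ4] = [5, 13]
r3 m[C→φ5] = [10, 16]
r3 m[C→φ6] = [7, 11]
r3 m[N→φ1] = [1, 1]
r3 m[N→φ2] = [6, 2]
r3 m[N→φ5] = [5, 1]
r4 m[φ0→P] = [20, 13]
r4 m[φ0→E] = [14, 13]
r4 m[φ1→E] = [7, 2]
r4 m[φ1→N] = [17, 13]
r4 m[φ2→C] = [2, 10]
r4 m[φ2→N] = [11, 11]
r4 m[φ3→P] = [16, 13]
r4 m[φ3→E] = [14, 13]
r4 m[φ4→P] = [13, 11]
r4 m[φ4→C] = [13, 14]
r4 m[φ5→C] = [2, 2]
r4 m[φ5→N] = [11, 11]
r4 m[φ6→E] = [11, 12]
r4 m[φ6→C] = [13, 14]
r4 m[P→φ0] = [29, 24]
r4 m[P→φ3] = [33, 24]
r4 m[P→φ4] = [36, 26]
r4 m[E→φ0] = [32, 27]
r4 m[E→φ1] = [39, 38]
r4 m[E→φ3] = [32, 27]
r4 m[E→φ6] = [35, 28]
r4 m[C→φ2] = [28, 30]
r4 m[C→φ4] = [17, 26]
r4 m[C→φ5] = [28, 38]
r4 m[C→φ6] = [17, 26]
r4 m[N→φ1] = [22, 22]
r4 m[N→φ2] = [28, 24]
r4 m[N→φ5] = [28, 24]
r5 m[φ0→P] = [36, 28]
r5 m[φ0→E] = [29, 25]
r5 m[φ1→E] = [28, 23]
r5 m[φ1→N] = [43, 39]
r5 m[φ2→C] = [24, 32]
r5 m[φ2→N] = [28, 28]
r5 m[φ3→P] = [36, 33]
r5 m[φ3→E] = [32, 30]
r5 m[φ4→P] = [25, 23]
r5 m[φ4→C] = [32, 34]
r5 m[φ5→C] = [25, 25]
r5 m[φ5→N] = [29, 29]
r5 m[φ6→E] = [21, 22]
r5 m[φ6→C] = [33, 34]
r5 m[P→φ0] = [29, 24]
r5 m[P→φ3] = [33, 24]
r5 m[P→φ4] = [36, 26]
r5 m[E→φ0] = [32, 27]
r5 m[E→φ1] = [39, 38]
r5 m[E→φ3] = [32, 27]
r5 m[E→φ6] = [35, 28]
r5 m[C→φ2] = [28, 30]
r5 m[C→φ4] = [17, 26]
r5 m[C→φ5] = [28, 38]
r5 m[C→φ6] = [17, 26]
r5 m[N→φ1] = [22, 22]
r5 m[N→φ2] = [28, 24]
r5 m[N→φ5] = [28, 24]
r6 m[φ0→P] = [36, 28]
r6 m[φ0→E] = [29, 25]
r6 m[φ1→E] = [28, 23]
r6 m[φ1→N] = [43, 39]
r6 m[φ2→C] = [24, 32]
r6 m[φ2→N] = [28, 28]
r6 m[φ3→P] = [36, 33]
r6 m[φ3→E] = [32, 30]
r6 m[φ4→P] = [25, 23]
r6 m[φ4→C] = [32, 34]
r6 m[φ5→C] = [25, 25]
r6 m[φ5→N] = [29, 29]
r6 m[φ6→E] = [21, 22]
r6 m[φ6→C] = [33, 34]
r6 m[P→φ0] = [61, 56]
r6 m[P→φ3] = [61, 51]
r6 m[P→φ4] = [72, 61]
r6 m[E→φ0] = [81, 75]
r6 m[E→φ1] = [82, 77]
r6 m[E→φ3] = [78, 70]
r6 m[E→φ6] = [89, 78]
r6 m[C→φ2] = [90, 93]
r6 m[C→φ4] = [82, 91]
r6 m[C→φ5] = [89, 100]
r6 m[C→φ6] = [81, 91]
r6 m[N→φ1] = [57, 57]
r6 m[N→φ2] = [72, 68]
r6 m[N→φ5] = [71, 67]
r7 m[φ0→P] = [84, 76]
r7 m[φ0→E] = [61, 57]
r7 m[φ1→E] = [63, 58]
r7 m[φ1→N] = [82, 78]
r7 m[φ2→C] = [68, 76]
r7 m[φ2→N] = [90, 90]
r7 m[φ3→P] = [79, 76]
r7 m[φ3→E] = [59, 57]
r7 m[φ4→P] = [90, 88]
r7 m[φ4→C] = [67, 69]
r7 m[φ5→C] = [68, 68]
r7 m[φ5→N] = [90, 90]
r7 m[φ6→E] = [85, 86]
r7 m[φ6→C] = [83, 84]
r7 m[P→φ0] = [61, 56]
r7 m[P→φ3] = [61, 51]
r7 m[P→φ4] = [72, 61]
r7 m[E→φ0] = [81, 75]
r7 m[E→φ1] = [82, 77]
r7 m[E→φ3] = [78, 70]
r7 m[E→φ6] = [89, 78]
r7 m[C→φ2] = [90, 93]
r7 m[C→φ4] = [82, 91]
r7 m[C→φ5] = [89, 100]
r7 m[C→φ6] = [81, 91]
r7 m[N→φ1] = [57, 57]
r7 m[N→φ2] = [72, 68]
r7 m[N→φ5] = [71, 67]
r8 m[φ0→P] = [84, 76]
r8 m[φ0→E] = [61, 57]
r8 m[φ1→E] = [63, 58]
r8 m[φ1→N] = [82, 78]
r8 m[φ2→C] = [68, 76]
r8 m[φ2→N] = [90, 90]
r8 m[φ3→P] = [79, 76]
r8 m[φ3→E] = [59, 57]
r8 m[φ4→P] = [90, 88]
r8 m[φ4→C] = [67, 69]
r8 m[φ5→C] = [68, 68]
r8 m[φ5→N] = [90, 90]
r8 m[φ6→E] = [85, 86]
r8 m[φ6→C] = [83, 84]
r8 m[P→φ0] = [169, 164]
r8 m[P→φ3] = [174, 164]
r8 m[P→φ4] = [163, 152]
r8 m[E→φ0] = [207, 201]
r8 m[E→φ1] = [205, 200]
r8 m[E→φ3] = [209, 201]
r8 m[E→φ6] = [183, 172]
r8 m[C→φ2] = [218, 221]
r8 m[C→φ4] = [219, 228]
r8 m[C→φ5] = [218, 229]
r8 m[C→φ6] = [203, 213]
r8 m[N→φ1] = [180, 180]
r8 m[N→φ2] = [172, 168]
r8 m[N→φ5] = [172, 168]
r9 m[φ0→P] = [210, 202]
r9 m[φ0→E] = [169, 165]
r9 m[φ1→E] = [186, 181]
r9 m[φ1→N] = [205, 201]
r9 m[φ2→C] = [168, 176]
r9 m[φ2→N] = [218, 218]
r9 m[φ3→P] = [210, 207]
r9 m[φ3→E] = [172, 170]
r9 m[φ4→P] = [227, 225]
r9 m[φ4→C] = [158, 160]
r9 m[φ5→C] = [169, 169]
r9 m[φ5→N] = [219, 219]
r9 m[φ6→E] = [207, 208]
r9 m[φ6→C] = [177, 178]
r9 m[P→φ0] = [169, 164]
r9 m[P→φ3] = [174, 164]
r9 m[P→φ4] = [163, 152]
r9 m[E→φ0] = [207, 201]
r9 m[E→φ1] = [205, 200]
r9 m[E→φ3] = [209, 201]
r9 m[E→φ6] = [183, 172]
r9 m[C→φ2] = [218, 221]
r9 m[C→φ4] = [219, 228]
r9 m[C→φ5] = [218, 229]
r9 m[C→φ6] = [203, 213]
r9 m[N→φ1] = [180, 180]
r9 m[N→φ2] = [172, 168]
r9 m[N→φ5] = [172, 168]
r10 m[φ0→P] = [210, 202]
r10 m[φ0→E] = [169, 165]
r10 m[φ1→E] = [186, 181]
r10 m[φ1→N] = [205, 201]
r10 m[φ2→C] = [168, 176]
r10 m[φ2→N] = [218, 218]
r10 m[φ3→P] = [210, 207]
r10 m[φ3→E] = [172, 170]
r10 m[φ4→P] = [227, 225]
r10 m[φ4→C] = [158, 160]
r10 m[φ5→C] = [169, 169]
r10 m[φ5→N] = [219, 219]
r10 m[φ6→E] = [207, 208]
r10 m[φ6→C] = [177, 178]
r10 m[P→φ0] = [437, 432]
r10 m[P→φ3] = [437, 427]
r10 m[P→φ4] = [420, 409]
r10 m[E→φ0] = [565, 559]
r10 m[E→φ1] = [548, 543]
r10 m[E→φ3] = [562, 554]
r10 m[E→φ6] = [527, 516]
r10 m[C→φ2] = [504, 507]
r10 m[C→φ4] = [514, 523]
r10 m[C→φ5] = [503, 514]
r10 m[C→φ6] = [495, 505]
r10 m[N→φ1] = [437, 437]
r10 m[N→φ2] = [424, 420]
r10 m[N→φ5] = [423, 419]
no fixed point within 10 rounds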